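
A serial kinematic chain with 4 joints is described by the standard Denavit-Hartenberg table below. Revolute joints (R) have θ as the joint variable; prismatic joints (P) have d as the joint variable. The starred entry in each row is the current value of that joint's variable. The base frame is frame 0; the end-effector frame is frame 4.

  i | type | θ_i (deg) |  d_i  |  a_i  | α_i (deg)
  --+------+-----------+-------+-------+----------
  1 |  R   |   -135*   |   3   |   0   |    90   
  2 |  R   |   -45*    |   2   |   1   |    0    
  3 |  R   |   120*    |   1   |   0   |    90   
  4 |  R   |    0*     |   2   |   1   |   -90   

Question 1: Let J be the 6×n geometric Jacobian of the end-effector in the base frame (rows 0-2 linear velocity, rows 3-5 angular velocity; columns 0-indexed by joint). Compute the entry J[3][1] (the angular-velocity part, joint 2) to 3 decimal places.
axis z_1 = (-0.7071,0.7071,0.0000); lever o_n−o_1 = (-4.1704,0.0723,-0.2588)
cross product → J_v[:, 1] = (-0.1830,-0.1830,2.8978)
J_ω[:, 1] = z_1
entry J[3][1] = -0.7071

-0.707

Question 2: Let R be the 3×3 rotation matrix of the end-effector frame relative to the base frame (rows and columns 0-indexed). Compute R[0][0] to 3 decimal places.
-0.183

End-effector x-axis (col 0 of R) = (-0.1830,-0.1830,0.9659)
R[0][0] = -0.1830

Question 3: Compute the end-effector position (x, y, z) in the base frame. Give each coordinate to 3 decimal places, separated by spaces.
after link 1: o_1 = (0.0000, 0.0000, 3.0000)
after link 2: o_2 = (-1.9142, 0.9142, 2.2929)
after link 3: o_3 = (-2.6213, 1.6213, 2.2929)
after link 4: o_4 = (-4.1704, 0.0723, 2.7412)

-4.170 0.072 2.741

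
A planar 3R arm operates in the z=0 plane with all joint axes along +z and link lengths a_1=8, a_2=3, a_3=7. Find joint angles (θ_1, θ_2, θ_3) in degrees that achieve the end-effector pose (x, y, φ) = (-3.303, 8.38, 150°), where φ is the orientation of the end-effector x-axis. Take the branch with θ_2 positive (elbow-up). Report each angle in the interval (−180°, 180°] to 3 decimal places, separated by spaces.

wrist centre = target − a_3·(cos φ, sin φ) = (2.7592, 4.8800)
cos θ_2 = (31.4275−8²−3²)/(2·8·3) = -0.8661; θ_2 = 150.0079° (elbow-up)
β = atan2(4.8800,2.7592) = 60.5160°; ψ = atan2(1.4996,5.4017) = 15.5159°
θ_1 = β − ψ = 45.0001°
θ_3 = φ − θ_1 − θ_2 = -45.0080° (wrapped to (-180°,180°])

45.000 150.008 -45.008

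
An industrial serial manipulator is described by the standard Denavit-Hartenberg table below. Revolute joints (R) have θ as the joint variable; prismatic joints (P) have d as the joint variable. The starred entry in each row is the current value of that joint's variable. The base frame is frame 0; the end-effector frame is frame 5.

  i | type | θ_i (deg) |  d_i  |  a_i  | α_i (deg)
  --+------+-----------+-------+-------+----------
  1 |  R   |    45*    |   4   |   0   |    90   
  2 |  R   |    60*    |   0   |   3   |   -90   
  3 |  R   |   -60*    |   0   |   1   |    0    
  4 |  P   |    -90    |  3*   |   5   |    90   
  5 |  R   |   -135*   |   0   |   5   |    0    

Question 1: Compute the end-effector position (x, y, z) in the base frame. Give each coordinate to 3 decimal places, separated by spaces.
after link 1: o_1 = (0.0000, 0.0000, 4.0000)
after link 2: o_2 = (1.0607, 1.0607, 6.5981)
after link 3: o_3 = (1.8498, 0.6251, 7.0311)
after link 4: o_4 = (0.2495, -4.5108, 4.7811)
after link 5: o_5 = (2.2471, -0.0132, 5.6650)

2.247 -0.013 5.665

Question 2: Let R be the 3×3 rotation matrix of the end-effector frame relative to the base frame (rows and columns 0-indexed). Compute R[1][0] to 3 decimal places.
End-effector x-axis (col 0 of R) = (0.3995,0.8995,0.1768)
R[1][0] = 0.8995

0.900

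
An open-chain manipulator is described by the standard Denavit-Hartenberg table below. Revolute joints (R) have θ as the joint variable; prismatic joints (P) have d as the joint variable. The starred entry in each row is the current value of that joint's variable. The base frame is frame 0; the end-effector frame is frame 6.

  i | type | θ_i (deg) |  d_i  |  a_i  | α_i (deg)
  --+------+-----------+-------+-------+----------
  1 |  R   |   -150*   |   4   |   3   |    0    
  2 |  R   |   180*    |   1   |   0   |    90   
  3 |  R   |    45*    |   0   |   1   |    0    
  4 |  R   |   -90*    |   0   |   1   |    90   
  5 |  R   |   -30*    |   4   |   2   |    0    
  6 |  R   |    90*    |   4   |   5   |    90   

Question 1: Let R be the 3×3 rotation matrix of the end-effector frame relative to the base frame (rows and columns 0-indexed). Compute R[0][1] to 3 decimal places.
-0.612

End-effector y-axis (col 1 of R) = (-0.6124,-0.3536,-0.7071)
R[0][1] = -0.6124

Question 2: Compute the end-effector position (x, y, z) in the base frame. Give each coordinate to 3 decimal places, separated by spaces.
after link 1: o_1 = (-2.5981, -1.5000, 4.0000)
after link 2: o_2 = (-2.5981, -1.5000, 5.0000)
after link 3: o_3 = (-1.9857, -1.1464, 5.7071)
after link 4: o_4 = (-1.3733, -0.7929, 5.0000)
after link 5: o_5 = (-3.2622, -0.7287, 0.9468)
after link 6: o_6 = (-2.0157, -5.0090, -3.6494)

-2.016 -5.009 -3.649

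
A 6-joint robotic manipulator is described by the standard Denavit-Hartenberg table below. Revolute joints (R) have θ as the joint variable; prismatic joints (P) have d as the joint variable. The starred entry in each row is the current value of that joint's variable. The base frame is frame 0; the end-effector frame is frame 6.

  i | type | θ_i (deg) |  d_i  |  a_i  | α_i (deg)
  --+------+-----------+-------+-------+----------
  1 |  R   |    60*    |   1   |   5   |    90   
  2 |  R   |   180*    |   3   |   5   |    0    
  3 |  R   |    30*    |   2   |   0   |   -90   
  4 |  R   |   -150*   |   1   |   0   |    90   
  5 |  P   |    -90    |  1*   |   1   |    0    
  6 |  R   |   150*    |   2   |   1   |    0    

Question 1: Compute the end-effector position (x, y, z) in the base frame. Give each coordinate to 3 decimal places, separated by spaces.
3.350 0.499 1.217

after link 1: o_1 = (2.5000, 4.3301, 1.0000)
after link 2: o_2 = (2.5981, -1.5000, 1.0000)
after link 3: o_3 = (4.3301, -2.5000, 1.0000)
after link 4: o_4 = (4.5801, -2.0670, 0.1340)
after link 5: o_5 = (3.7966, -1.6920, 1.2500)
after link 6: o_6 = (3.3502, 0.4988, 1.2165)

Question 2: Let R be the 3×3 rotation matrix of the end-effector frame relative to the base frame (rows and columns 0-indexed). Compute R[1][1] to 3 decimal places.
End-effector y-axis (col 1 of R) = (-0.5748,-0.1295,-0.8080)
R[1][1] = -0.1295

-0.129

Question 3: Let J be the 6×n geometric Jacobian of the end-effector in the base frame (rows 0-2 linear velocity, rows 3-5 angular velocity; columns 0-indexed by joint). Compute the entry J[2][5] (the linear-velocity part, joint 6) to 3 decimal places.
-0.808

axis z_5 = (-0.5335,0.8080,0.2500); lever o_n−o_5 = (-0.4465,2.1908,-0.0335)
cross product → J_v[:, 5] = (-0.5748,-0.1295,-0.8080)
J_ω[:, 5] = z_5
entry J[2][5] = -0.8080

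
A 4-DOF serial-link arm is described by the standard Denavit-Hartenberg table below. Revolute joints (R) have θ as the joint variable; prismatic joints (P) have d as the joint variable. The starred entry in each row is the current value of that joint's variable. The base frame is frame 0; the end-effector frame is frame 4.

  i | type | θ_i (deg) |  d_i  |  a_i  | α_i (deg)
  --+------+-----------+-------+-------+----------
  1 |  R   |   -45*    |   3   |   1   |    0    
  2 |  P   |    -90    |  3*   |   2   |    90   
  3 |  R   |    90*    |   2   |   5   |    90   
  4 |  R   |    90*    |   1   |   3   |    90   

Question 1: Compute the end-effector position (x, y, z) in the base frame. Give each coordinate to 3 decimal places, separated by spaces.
-4.950 0.707 11.000

after link 1: o_1 = (0.7071, -0.7071, 3.0000)
after link 2: o_2 = (-0.7071, -2.1213, 6.0000)
after link 3: o_3 = (-2.1213, -0.7071, 11.0000)
after link 4: o_4 = (-4.9497, 0.7071, 11.0000)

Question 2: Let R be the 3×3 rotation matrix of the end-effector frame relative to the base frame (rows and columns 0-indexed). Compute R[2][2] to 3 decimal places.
End-effector z-axis (col 2 of R) = (0.0000,-0.0000,1.0000)
R[2][2] = 1.0000

1.000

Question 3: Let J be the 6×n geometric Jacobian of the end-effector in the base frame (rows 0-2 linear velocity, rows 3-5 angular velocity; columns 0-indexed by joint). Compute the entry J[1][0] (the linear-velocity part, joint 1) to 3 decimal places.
-4.950

axis z_0 = ẑ; lever o_n−o_0 = (-4.9497,0.7071,11.0000)
cross product → J_v[:, 0] = (-0.7071,-4.9497,0.0000)
J_ω[:, 0] = z_0
entry J[1][0] = -4.9497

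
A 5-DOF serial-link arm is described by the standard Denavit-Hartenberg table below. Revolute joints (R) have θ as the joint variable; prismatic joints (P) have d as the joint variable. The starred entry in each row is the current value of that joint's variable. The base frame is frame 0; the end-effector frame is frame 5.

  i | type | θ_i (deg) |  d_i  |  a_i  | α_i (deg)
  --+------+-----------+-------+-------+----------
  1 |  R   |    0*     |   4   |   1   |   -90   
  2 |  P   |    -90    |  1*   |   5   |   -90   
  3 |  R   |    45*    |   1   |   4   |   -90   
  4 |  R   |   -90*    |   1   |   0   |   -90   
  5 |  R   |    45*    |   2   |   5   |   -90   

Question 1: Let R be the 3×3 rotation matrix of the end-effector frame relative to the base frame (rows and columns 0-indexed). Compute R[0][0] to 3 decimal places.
End-effector x-axis (col 0 of R) = (0.7071,0.5000,0.5000)
R[0][0] = 0.7071

0.707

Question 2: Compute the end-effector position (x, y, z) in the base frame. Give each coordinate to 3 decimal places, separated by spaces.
5.536 -1.450 15.036

after link 1: o_1 = (1.0000, 0.0000, 4.0000)
after link 2: o_2 = (1.0000, 1.0000, 9.0000)
after link 3: o_3 = (2.0000, -1.8284, 11.8284)
after link 4: o_4 = (2.0000, -2.5355, 11.1213)
after link 5: o_5 = (5.5355, -1.4497, 15.0355)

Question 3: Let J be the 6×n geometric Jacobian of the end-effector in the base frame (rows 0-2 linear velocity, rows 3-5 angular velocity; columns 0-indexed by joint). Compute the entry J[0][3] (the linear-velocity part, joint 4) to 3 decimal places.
axis z_3 = (0.0000,-0.7071,-0.7071); lever o_n−o_3 = (3.5355,0.3787,3.2071)
cross product → J_v[:, 3] = (-2.0000,-2.5000,2.5000)
J_ω[:, 3] = z_3
entry J[0][3] = -2.0000

-2.000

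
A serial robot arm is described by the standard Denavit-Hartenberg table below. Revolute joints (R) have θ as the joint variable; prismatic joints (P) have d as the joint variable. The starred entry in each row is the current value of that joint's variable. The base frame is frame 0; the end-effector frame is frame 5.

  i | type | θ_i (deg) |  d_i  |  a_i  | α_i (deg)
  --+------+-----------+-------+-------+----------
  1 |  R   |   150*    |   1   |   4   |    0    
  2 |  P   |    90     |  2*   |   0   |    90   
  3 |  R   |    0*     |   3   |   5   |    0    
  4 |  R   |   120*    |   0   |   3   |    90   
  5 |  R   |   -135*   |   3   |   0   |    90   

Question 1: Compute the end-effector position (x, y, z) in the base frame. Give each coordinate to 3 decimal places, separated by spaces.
after link 1: o_1 = (-3.4641, 2.0000, 1.0000)
after link 2: o_2 = (-3.4641, 2.0000, 3.0000)
after link 3: o_3 = (-8.5622, -0.8301, 3.0000)
after link 4: o_4 = (-7.8122, 0.4689, 5.5981)
after link 5: o_5 = (-9.1112, -1.7811, 7.0981)

-9.111 -1.781 7.098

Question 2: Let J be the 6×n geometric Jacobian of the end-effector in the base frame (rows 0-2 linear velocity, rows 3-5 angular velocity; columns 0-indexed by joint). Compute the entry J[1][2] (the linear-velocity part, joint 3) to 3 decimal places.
3.549

axis z_2 = (-0.8660,0.5000,0.0000); lever o_n−o_2 = (-5.6471,-3.7811,4.0981)
cross product → J_v[:, 2] = (2.0490,3.5490,6.0981)
J_ω[:, 2] = z_2
entry J[1][2] = 3.5490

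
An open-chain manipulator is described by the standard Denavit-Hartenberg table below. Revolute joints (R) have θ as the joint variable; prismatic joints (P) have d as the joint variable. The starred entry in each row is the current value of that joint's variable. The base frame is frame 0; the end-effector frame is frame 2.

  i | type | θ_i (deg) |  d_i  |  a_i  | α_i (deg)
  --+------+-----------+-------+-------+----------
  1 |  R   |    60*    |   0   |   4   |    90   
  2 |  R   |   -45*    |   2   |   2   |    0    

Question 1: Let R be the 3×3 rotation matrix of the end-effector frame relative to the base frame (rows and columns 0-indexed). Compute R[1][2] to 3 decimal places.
End-effector z-axis (col 2 of R) = (0.8660,-0.5000,0.0000)
R[1][2] = -0.5000

-0.500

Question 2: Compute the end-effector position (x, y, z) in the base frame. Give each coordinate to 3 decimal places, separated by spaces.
after link 1: o_1 = (2.0000, 3.4641, 0.0000)
after link 2: o_2 = (4.4392, 3.6888, -1.4142)

4.439 3.689 -1.414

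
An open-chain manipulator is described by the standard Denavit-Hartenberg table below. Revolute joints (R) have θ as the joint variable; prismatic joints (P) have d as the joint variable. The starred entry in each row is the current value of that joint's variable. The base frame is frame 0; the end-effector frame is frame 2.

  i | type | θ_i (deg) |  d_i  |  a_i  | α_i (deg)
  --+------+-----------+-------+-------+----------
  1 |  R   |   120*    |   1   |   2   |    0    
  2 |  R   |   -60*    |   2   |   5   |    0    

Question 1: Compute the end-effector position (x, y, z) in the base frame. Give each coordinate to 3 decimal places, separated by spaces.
after link 1: o_1 = (-1.0000, 1.7321, 1.0000)
after link 2: o_2 = (1.5000, 6.0622, 3.0000)

1.500 6.062 3.000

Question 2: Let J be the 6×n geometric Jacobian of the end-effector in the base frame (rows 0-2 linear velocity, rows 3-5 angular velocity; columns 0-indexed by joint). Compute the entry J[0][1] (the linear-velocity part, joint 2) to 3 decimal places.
axis z_1 = (0.0000,0.0000,1.0000); lever o_n−o_1 = (2.5000,4.3301,2.0000)
cross product → J_v[:, 1] = (-4.3301,2.5000,0.0000)
J_ω[:, 1] = z_1
entry J[0][1] = -4.3301

-4.330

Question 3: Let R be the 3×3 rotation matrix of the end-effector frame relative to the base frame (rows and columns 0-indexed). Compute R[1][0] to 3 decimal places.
End-effector x-axis (col 0 of R) = (0.5000,0.8660,0.0000)
R[1][0] = 0.8660

0.866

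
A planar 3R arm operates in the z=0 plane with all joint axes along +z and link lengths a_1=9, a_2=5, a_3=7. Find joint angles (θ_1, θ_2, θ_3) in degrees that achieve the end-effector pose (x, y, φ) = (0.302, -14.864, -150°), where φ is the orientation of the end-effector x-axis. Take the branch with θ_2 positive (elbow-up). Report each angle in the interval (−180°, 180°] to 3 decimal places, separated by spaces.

wrist centre = target − a_3·(cos φ, sin φ) = (6.3642, -11.3640)
cos θ_2 = (169.6433−9²−5²)/(2·9·5) = 0.7071; θ_2 = 44.9967° (elbow-up)
β = atan2(-11.3640,6.3642) = -60.7499°; ψ = atan2(3.5353,12.5357) = 15.7495°
θ_1 = β − ψ = -76.4994°
θ_3 = φ − θ_1 − θ_2 = -118.4973° (wrapped to (-180°,180°])

-76.499 44.997 -118.497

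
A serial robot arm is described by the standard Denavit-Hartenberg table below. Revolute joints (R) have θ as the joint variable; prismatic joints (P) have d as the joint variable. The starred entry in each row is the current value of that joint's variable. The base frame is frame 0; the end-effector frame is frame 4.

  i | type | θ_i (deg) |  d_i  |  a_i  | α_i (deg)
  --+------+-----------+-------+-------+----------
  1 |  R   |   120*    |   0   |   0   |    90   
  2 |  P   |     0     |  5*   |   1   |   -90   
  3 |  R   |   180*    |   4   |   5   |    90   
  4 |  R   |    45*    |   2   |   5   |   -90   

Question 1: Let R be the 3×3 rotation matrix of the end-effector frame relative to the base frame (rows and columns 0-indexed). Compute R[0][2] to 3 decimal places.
-0.354

End-effector z-axis (col 2 of R) = (-0.3536,0.6124,0.7071)
R[0][2] = -0.3536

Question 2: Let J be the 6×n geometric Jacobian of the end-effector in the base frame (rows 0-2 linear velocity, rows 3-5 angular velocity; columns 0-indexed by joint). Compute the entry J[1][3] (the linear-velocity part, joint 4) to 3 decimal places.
axis z_3 = (-0.8660,-0.5000,0.0000); lever o_n−o_3 = (0.0357,-4.0619,3.5355)
cross product → J_v[:, 3] = (-1.7678,3.0619,3.5355)
J_ω[:, 3] = z_3
entry J[1][3] = 3.0619

3.062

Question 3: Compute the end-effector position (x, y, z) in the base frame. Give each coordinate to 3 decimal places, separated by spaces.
after link 1: o_1 = (0.0000, 0.0000, 0.0000)
after link 2: o_2 = (3.8301, 3.3660, 0.0000)
after link 3: o_3 = (6.3301, -0.9641, 4.0000)
after link 4: o_4 = (6.3658, -5.0260, 7.5355)

6.366 -5.026 7.536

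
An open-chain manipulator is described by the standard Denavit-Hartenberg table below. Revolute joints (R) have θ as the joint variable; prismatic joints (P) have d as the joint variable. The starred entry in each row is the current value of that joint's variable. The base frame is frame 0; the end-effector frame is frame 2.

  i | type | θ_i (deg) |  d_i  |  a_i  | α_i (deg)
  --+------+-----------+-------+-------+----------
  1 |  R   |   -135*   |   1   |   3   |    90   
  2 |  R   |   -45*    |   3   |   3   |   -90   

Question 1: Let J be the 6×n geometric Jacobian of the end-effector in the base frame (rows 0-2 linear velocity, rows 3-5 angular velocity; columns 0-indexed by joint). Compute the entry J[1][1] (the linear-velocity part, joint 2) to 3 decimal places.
axis z_1 = (-0.7071,0.7071,0.0000); lever o_n−o_1 = (-3.6213,0.6213,-2.1213)
cross product → J_v[:, 1] = (-1.5000,-1.5000,2.1213)
J_ω[:, 1] = z_1
entry J[1][1] = -1.5000

-1.500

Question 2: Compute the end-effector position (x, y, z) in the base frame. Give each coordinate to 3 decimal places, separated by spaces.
after link 1: o_1 = (-2.1213, -2.1213, 1.0000)
after link 2: o_2 = (-5.7426, -1.5000, -1.1213)

-5.743 -1.500 -1.121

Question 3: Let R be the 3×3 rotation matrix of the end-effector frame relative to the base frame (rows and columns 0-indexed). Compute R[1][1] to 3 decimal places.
-0.707

End-effector y-axis (col 1 of R) = (0.7071,-0.7071,-0.0000)
R[1][1] = -0.7071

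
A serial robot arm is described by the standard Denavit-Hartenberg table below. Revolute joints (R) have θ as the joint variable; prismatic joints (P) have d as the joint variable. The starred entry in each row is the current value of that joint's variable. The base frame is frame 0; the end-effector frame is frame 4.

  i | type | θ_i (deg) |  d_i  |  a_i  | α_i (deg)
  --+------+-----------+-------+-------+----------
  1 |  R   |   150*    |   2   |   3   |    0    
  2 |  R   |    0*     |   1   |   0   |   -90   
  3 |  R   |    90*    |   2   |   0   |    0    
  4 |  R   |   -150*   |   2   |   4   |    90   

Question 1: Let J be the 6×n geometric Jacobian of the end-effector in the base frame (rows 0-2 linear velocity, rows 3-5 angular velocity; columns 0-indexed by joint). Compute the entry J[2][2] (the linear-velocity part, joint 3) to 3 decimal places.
axis z_2 = (-0.5000,-0.8660,0.0000); lever o_n−o_2 = (-3.7321,-2.4641,3.4641)
cross product → J_v[:, 2] = (-3.0000,1.7321,-2.0000)
J_ω[:, 2] = z_2
entry J[2][2] = -2.0000

-2.000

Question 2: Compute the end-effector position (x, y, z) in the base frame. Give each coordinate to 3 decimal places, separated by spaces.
-6.330 -0.964 6.464

after link 1: o_1 = (-2.5981, 1.5000, 2.0000)
after link 2: o_2 = (-2.5981, 1.5000, 3.0000)
after link 3: o_3 = (-3.5981, -0.2321, 3.0000)
after link 4: o_4 = (-6.3301, -0.9641, 6.4641)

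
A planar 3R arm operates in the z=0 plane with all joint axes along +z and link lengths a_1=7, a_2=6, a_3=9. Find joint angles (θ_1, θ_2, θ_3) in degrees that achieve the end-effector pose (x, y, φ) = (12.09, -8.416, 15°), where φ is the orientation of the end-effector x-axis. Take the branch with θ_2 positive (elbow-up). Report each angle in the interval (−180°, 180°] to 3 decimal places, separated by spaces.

wrist centre = target − a_3·(cos φ, sin φ) = (3.3967, -10.7454)
cos θ_2 = (127.0004−7²−6²)/(2·7·6) = 0.5000; θ_2 = 59.9997° (elbow-up)
β = atan2(-10.7454,3.3967) = -72.4580°; ψ = atan2(5.1961,10.0000) = 27.4569°
θ_1 = β − ψ = -99.9149°
θ_3 = φ − θ_1 − θ_2 = 54.9152° (wrapped to (-180°,180°])

-99.915 60.000 54.915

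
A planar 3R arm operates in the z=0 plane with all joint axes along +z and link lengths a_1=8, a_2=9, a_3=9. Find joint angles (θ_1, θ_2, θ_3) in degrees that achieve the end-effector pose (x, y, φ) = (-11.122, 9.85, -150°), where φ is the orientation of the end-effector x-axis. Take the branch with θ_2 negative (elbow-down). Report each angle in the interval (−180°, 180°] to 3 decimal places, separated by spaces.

wrist centre = target − a_3·(cos φ, sin φ) = (-3.3278, 14.3500)
cos θ_2 = (216.9966−8²−9²)/(2·8·9) = 0.5000; θ_2 = -60.0016° (elbow-down)
β = atan2(14.3500,-3.3278) = 103.0561°; ψ = atan2(-7.7944,12.4998) = -31.9460°
θ_1 = β − ψ = 135.0021°
θ_3 = φ − θ_1 − θ_2 = 134.9995° (wrapped to (-180°,180°])

135.002 -60.002 134.999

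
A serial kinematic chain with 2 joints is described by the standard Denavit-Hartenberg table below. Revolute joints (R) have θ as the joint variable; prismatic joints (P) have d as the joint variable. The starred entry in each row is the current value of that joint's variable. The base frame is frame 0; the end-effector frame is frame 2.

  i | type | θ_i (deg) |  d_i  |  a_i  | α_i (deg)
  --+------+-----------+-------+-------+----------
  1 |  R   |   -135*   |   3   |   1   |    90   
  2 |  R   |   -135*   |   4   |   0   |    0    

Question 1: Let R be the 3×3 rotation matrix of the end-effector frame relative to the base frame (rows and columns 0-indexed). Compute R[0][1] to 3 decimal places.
End-effector y-axis (col 1 of R) = (-0.5000,-0.5000,-0.7071)
R[0][1] = -0.5000

-0.500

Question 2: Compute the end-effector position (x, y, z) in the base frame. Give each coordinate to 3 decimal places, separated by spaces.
after link 1: o_1 = (-0.7071, -0.7071, 3.0000)
after link 2: o_2 = (-3.5355, 2.1213, 3.0000)

-3.536 2.121 3.000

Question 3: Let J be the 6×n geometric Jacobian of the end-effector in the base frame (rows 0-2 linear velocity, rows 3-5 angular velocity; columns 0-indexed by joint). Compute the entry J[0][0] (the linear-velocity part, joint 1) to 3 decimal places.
-2.121

axis z_0 = ẑ; lever o_n−o_0 = (-3.5355,2.1213,3.0000)
cross product → J_v[:, 0] = (-2.1213,-3.5355,0.0000)
J_ω[:, 0] = z_0
entry J[0][0] = -2.1213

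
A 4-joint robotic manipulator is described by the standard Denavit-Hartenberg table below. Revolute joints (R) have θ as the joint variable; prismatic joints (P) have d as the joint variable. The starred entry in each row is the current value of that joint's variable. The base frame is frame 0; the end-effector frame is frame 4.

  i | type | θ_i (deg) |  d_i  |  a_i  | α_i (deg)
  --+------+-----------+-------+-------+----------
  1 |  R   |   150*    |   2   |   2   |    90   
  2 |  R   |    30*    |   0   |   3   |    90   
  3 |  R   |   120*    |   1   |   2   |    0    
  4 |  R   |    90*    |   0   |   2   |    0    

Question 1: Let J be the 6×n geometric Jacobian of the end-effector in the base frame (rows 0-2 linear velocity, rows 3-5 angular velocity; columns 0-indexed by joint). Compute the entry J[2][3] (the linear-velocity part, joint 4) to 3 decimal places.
0.500

axis z_3 = (-0.4330,0.2500,-0.8660); lever o_n−o_3 = (0.7990,-1.6160,-0.8660)
cross product → J_v[:, 3] = (-1.6160,-1.0670,0.5000)
J_ω[:, 3] = z_3
entry J[2][3] = 0.5000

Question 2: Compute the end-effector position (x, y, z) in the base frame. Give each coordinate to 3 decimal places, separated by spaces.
after link 1: o_1 = (-1.7321, 1.0000, 2.0000)
after link 2: o_2 = (-3.9821, 2.2990, 3.5000)
after link 3: o_3 = (-2.7990, 3.6160, 2.1340)
after link 4: o_4 = (-2.0000, 2.0000, 1.2679)

-2.000 2.000 1.268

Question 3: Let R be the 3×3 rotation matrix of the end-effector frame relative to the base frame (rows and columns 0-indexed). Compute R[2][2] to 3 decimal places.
-0.866

End-effector z-axis (col 2 of R) = (-0.4330,0.2500,-0.8660)
R[2][2] = -0.8660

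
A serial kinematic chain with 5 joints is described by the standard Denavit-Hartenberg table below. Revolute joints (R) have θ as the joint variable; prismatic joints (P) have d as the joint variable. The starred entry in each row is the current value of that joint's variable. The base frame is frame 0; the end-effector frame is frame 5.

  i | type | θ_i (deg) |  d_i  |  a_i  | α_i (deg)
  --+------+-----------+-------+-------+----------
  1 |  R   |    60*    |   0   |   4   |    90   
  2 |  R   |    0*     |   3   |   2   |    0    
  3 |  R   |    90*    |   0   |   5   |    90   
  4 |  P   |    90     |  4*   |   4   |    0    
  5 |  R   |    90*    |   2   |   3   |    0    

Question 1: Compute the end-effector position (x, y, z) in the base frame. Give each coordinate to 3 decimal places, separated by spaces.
12.062 6.892 2.000

after link 1: o_1 = (2.0000, 3.4641, 0.0000)
after link 2: o_2 = (5.5981, 3.6962, 0.0000)
after link 3: o_3 = (5.5981, 3.6962, 5.0000)
after link 4: o_4 = (11.0622, 5.1603, 5.0000)
after link 5: o_5 = (12.0622, 6.8923, 2.0000)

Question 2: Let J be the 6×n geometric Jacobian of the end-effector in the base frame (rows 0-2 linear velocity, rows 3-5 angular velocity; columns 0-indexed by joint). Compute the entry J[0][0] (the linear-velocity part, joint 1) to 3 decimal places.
-6.892

axis z_0 = ẑ; lever o_n−o_0 = (12.0622,6.8923,2.0000)
cross product → J_v[:, 0] = (-6.8923,12.0622,0.0000)
J_ω[:, 0] = z_0
entry J[0][0] = -6.8923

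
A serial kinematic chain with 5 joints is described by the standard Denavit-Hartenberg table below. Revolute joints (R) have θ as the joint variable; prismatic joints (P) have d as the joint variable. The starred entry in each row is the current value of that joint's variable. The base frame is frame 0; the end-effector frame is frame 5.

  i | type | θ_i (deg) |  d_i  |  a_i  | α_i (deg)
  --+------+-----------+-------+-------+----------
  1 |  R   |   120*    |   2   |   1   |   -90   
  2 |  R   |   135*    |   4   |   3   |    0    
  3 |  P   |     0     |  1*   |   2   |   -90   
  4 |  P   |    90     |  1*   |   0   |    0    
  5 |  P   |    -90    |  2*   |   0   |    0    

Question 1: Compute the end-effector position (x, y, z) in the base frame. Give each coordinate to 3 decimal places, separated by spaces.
after link 1: o_1 = (-0.5000, 0.8660, 2.0000)
after link 2: o_2 = (-2.9034, -2.9711, -0.1213)
after link 3: o_3 = (-3.0624, -4.6958, -1.5355)
after link 4: o_4 = (-2.7088, -5.3082, -0.8284)
after link 5: o_5 = (-2.0017, -6.5330, 0.5858)

-2.002 -6.533 0.586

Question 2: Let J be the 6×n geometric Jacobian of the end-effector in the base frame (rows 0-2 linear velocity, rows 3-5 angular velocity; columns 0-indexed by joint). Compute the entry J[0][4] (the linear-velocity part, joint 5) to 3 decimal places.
prismatic axis z_4 = (0.3536,-0.6124,0.7071)
J_v[:, 4] = z_4; J_ω[:, 4] = (0,0,0)
entry J[0][4] = 0.3536

0.354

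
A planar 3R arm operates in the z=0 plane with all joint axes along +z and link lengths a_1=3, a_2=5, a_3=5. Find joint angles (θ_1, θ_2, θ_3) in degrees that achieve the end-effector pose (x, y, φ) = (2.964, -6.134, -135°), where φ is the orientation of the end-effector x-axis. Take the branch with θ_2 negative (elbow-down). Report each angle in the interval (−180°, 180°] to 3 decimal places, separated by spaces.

16.428 -60.009 -91.419

wrist centre = target − a_3·(cos φ, sin φ) = (6.4995, -2.5985)
cos θ_2 = (48.9960−3²−5²)/(2·3·5) = 0.4999; θ_2 = -60.0089° (elbow-down)
β = atan2(-2.5985,6.4995) = -21.7912°; ψ = atan2(-4.3305,5.4993) = -38.2191°
θ_1 = β − ψ = 16.4279°
θ_3 = φ − θ_1 − θ_2 = -91.4190° (wrapped to (-180°,180°])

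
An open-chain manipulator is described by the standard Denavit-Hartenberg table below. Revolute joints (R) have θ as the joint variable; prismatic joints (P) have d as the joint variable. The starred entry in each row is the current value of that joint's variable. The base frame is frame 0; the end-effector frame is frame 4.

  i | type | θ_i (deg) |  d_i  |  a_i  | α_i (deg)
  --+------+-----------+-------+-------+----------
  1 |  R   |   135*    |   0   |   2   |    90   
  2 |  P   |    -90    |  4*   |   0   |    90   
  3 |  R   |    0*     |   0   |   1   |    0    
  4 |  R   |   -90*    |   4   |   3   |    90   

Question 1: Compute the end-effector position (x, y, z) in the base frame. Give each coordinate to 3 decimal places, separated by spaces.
after link 1: o_1 = (-1.4142, 1.4142, 0.0000)
after link 2: o_2 = (1.4142, 4.2426, 0.0000)
after link 3: o_3 = (1.4142, 4.2426, -1.0000)
after link 4: o_4 = (2.1213, -0.7071, -1.0000)

2.121 -0.707 -1.000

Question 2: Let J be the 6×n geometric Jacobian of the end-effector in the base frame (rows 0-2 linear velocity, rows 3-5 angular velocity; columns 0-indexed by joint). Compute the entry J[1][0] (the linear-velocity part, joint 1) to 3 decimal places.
2.121

axis z_0 = ẑ; lever o_n−o_0 = (2.1213,-0.7071,-1.0000)
cross product → J_v[:, 0] = (0.7071,2.1213,-0.0000)
J_ω[:, 0] = z_0
entry J[1][0] = 2.1213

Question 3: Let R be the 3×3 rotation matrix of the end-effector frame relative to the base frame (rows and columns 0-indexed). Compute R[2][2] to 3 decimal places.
End-effector z-axis (col 2 of R) = (-0.0000,-0.0000,1.0000)
R[2][2] = 1.0000

1.000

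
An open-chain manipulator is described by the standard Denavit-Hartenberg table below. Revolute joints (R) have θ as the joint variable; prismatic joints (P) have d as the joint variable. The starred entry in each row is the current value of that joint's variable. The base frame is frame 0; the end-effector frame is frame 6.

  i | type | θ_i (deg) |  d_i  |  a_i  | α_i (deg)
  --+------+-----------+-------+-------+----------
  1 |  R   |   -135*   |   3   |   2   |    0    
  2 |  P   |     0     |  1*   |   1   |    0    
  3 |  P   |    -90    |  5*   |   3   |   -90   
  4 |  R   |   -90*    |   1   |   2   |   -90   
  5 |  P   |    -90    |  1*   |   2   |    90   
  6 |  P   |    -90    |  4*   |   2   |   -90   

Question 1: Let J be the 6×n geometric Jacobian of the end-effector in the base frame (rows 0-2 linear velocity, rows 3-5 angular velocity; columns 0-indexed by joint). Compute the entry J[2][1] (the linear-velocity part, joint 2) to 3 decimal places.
prismatic axis z_1 = (0.0000,0.0000,1.0000)
J_v[:, 1] = z_1; J_ω[:, 1] = (0,0,0)
entry J[2][1] = 1.0000

1.000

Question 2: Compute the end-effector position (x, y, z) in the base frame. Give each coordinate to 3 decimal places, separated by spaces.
after link 1: o_1 = (-1.4142, -1.4142, 3.0000)
after link 2: o_2 = (-2.1213, -2.1213, 4.0000)
after link 3: o_3 = (-4.2426, -0.0000, 9.0000)
after link 4: o_4 = (-4.9497, -0.7071, 11.0000)
after link 5: o_5 = (-7.0711, -1.4142, 11.0000)
after link 6: o_6 = (-5.6569, -2.8284, 7.0000)

-5.657 -2.828 7.000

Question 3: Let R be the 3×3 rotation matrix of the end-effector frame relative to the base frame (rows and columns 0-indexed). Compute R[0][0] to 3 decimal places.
0.707

End-effector x-axis (col 0 of R) = (0.7071,-0.7071,0.0000)
R[0][0] = 0.7071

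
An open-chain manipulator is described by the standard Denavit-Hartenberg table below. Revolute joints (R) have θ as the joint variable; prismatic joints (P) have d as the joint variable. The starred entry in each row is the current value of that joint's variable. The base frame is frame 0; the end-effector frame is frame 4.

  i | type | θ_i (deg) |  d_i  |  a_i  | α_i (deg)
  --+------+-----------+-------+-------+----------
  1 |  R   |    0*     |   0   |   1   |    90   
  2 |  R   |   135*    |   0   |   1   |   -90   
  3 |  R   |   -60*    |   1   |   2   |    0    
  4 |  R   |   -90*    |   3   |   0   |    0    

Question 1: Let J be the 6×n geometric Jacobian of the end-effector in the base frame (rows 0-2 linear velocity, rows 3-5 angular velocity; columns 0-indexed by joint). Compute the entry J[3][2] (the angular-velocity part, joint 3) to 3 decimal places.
axis z_2 = (-0.7071,-0.0000,-0.7071); lever o_n−o_2 = (-3.5355,-1.7321,-2.1213)
cross product → J_v[:, 2] = (-1.2247,1.0000,1.2247)
J_ω[:, 2] = z_2
entry J[3][2] = -0.7071

-0.707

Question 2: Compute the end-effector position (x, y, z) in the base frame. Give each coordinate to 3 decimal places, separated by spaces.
after link 1: o_1 = (1.0000, 0.0000, 0.0000)
after link 2: o_2 = (0.2929, 0.0000, 0.7071)
after link 3: o_3 = (-1.1213, -1.7321, 0.7071)
after link 4: o_4 = (-3.2426, -1.7321, -1.4142)

-3.243 -1.732 -1.414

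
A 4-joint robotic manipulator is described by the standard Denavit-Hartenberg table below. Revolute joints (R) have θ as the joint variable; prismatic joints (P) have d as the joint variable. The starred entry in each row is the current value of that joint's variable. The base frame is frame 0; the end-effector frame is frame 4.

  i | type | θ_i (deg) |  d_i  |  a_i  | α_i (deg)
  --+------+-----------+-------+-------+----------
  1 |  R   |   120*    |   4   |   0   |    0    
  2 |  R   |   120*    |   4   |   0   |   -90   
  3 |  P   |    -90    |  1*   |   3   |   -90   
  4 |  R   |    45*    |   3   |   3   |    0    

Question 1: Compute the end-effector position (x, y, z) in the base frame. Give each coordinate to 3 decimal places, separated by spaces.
-2.471 -2.037 13.121

after link 1: o_1 = (0.0000, 0.0000, 4.0000)
after link 2: o_2 = (0.0000, 0.0000, 8.0000)
after link 3: o_3 = (0.8660, -0.5000, 11.0000)
after link 4: o_4 = (-2.4711, -2.0374, 13.1213)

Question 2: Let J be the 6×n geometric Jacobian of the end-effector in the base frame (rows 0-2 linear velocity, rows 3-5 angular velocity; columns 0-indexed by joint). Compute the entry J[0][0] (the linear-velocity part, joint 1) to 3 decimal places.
2.037

axis z_0 = ẑ; lever o_n−o_0 = (-2.4711,-2.0374,13.1213)
cross product → J_v[:, 0] = (2.0374,-2.4711,0.0000)
J_ω[:, 0] = z_0
entry J[0][0] = 2.0374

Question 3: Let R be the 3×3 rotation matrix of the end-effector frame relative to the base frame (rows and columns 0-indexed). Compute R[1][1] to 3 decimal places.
End-effector y-axis (col 1 of R) = (-0.6124,0.3536,-0.7071)
R[1][1] = 0.3536

0.354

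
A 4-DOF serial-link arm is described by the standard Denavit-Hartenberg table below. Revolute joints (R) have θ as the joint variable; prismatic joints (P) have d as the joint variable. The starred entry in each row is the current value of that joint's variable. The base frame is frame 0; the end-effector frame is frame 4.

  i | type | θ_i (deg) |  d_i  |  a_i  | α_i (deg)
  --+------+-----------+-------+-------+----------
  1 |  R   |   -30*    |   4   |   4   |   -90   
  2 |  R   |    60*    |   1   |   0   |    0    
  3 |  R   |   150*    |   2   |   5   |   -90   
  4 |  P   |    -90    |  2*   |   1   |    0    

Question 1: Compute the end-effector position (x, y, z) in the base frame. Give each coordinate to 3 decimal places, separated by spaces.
after link 1: o_1 = (3.4641, -2.0000, 4.0000)
after link 2: o_2 = (3.9641, -1.1340, 4.0000)
after link 3: o_3 = (1.2141, 2.7631, 6.5000)
after link 4: o_4 = (2.5801, 3.1292, 8.2321)

2.580 3.129 8.232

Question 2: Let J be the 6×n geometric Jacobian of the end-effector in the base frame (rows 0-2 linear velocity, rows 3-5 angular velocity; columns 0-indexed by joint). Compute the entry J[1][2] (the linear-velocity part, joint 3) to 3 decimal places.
-2.116

axis z_2 = (0.5000,0.8660,0.0000); lever o_n−o_2 = (-1.3840,4.2631,4.2321)
cross product → J_v[:, 2] = (3.6651,-2.1160,3.3301)
J_ω[:, 2] = z_2
entry J[1][2] = -2.1160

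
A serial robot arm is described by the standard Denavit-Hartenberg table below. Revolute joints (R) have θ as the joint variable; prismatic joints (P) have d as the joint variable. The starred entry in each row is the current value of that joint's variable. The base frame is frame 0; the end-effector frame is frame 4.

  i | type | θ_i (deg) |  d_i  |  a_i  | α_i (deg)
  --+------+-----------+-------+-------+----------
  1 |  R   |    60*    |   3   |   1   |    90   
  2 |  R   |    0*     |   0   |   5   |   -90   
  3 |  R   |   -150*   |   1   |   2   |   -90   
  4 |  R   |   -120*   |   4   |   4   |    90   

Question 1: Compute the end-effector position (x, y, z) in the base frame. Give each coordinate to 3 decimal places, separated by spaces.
after link 1: o_1 = (0.5000, 0.8660, 3.0000)
after link 2: o_2 = (3.0000, 5.1962, 3.0000)
after link 3: o_3 = (3.0000, 3.1962, 4.0000)
after link 4: o_4 = (7.0000, 5.1962, 7.4641)

7.000 5.196 7.464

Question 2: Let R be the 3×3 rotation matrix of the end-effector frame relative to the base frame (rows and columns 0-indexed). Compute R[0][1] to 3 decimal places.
End-effector y-axis (col 1 of R) = (1.0000,-0.0000,0.0000)
R[0][1] = 1.0000

1.000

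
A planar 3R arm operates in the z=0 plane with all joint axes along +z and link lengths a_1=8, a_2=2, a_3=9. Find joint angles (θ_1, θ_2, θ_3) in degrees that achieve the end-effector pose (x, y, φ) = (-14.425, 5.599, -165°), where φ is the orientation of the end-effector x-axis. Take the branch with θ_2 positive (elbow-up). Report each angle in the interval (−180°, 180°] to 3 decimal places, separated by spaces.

wrist centre = target − a_3·(cos φ, sin φ) = (-5.7317, 7.9284)
cos θ_2 = (95.7111−8²−2²)/(2·8·2) = 0.8660; θ_2 = 30.0062° (elbow-up)
β = atan2(7.9284,-5.7317) = 125.8643°; ψ = atan2(1.0002,9.7319) = 5.8679°
θ_1 = β − ψ = 119.9965°
θ_3 = φ − θ_1 − θ_2 = 44.9974° (wrapped to (-180°,180°])

119.996 30.006 44.997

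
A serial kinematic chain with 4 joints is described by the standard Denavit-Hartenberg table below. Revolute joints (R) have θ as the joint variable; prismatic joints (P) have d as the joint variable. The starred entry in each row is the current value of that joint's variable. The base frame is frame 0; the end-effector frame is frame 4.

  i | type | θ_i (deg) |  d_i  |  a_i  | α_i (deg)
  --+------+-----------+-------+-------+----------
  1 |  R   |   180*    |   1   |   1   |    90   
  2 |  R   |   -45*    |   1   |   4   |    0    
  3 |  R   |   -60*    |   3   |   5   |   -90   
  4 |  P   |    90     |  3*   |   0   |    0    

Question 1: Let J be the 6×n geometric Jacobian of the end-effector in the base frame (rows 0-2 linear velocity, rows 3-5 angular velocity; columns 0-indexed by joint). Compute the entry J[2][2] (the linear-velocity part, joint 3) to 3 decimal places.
axis z_2 = (0.0000,1.0000,0.0000); lever o_n−o_2 = (-1.6037,3.0000,-5.6061)
cross product → J_v[:, 2] = (-5.6061,0.0000,1.6037)
J_ω[:, 2] = z_2
entry J[2][2] = 1.6037

1.604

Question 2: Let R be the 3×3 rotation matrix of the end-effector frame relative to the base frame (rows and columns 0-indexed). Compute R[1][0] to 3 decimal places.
End-effector x-axis (col 0 of R) = (-0.0000,-1.0000,-0.0000)
R[1][0] = -1.0000

-1.000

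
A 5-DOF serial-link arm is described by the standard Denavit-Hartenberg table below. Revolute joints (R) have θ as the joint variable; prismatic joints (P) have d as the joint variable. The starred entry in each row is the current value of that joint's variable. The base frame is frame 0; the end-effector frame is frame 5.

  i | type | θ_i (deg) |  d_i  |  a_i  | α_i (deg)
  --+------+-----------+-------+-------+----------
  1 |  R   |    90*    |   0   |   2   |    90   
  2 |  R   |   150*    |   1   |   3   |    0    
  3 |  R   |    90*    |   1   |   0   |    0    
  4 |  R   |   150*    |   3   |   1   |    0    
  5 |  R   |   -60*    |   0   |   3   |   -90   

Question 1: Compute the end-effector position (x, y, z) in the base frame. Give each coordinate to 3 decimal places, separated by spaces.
after link 1: o_1 = (0.0000, 2.0000, 0.0000)
after link 2: o_2 = (1.0000, -0.5981, 1.5000)
after link 3: o_3 = (2.0000, -0.5981, 1.5000)
after link 4: o_4 = (5.0000, 0.2679, 2.0000)
after link 5: o_5 = (5.0000, 2.8660, 0.5000)

5.000 2.866 0.500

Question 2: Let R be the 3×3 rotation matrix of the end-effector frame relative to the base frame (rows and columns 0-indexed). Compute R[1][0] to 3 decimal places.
End-effector x-axis (col 0 of R) = (0.0000,0.8660,-0.5000)
R[1][0] = 0.8660

0.866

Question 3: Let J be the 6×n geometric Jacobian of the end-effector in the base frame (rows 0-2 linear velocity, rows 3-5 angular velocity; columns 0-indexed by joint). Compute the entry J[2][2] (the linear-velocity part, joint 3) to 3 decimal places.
3.464

axis z_2 = (1.0000,-0.0000,0.0000); lever o_n−o_2 = (4.0000,3.4641,-1.0000)
cross product → J_v[:, 2] = (-0.0000,1.0000,3.4641)
J_ω[:, 2] = z_2
entry J[2][2] = 3.4641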